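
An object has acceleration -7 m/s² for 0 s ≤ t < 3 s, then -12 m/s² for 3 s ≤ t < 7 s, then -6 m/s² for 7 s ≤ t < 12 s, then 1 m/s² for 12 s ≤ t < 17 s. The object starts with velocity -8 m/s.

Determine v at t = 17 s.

-102 m/s

Δv equals the area under the a-t graph; then v = v₀ + Δv.
0–3 s: -7 × 3 = -21 m/s
3–7 s: -12 × 4 = -48 m/s
7–12 s: -6 × 5 = -30 m/s
12–17 s: 1 × 5 = 5 m/s
Δv = -94 m/s, so v(17) = -8 + (-94) = -102 m/s.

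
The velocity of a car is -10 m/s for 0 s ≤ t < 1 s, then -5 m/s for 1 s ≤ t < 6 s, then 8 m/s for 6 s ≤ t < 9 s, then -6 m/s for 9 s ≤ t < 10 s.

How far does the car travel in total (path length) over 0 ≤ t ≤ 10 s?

65 m

Total distance travelled is ∫|v| dt — sum the magnitudes of each area piece.
0–1 s: |-10| × 1 = 10 m
1–6 s: |-5| × 5 = 25 m
6–9 s: |8| × 3 = 24 m
9–10 s: |-6| × 1 = 6 m
Total distance = 65 m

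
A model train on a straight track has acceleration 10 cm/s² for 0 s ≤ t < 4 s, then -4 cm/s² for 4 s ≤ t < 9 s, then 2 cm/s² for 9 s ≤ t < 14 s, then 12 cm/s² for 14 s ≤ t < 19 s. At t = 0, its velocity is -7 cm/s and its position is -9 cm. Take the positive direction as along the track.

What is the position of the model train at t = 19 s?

513 cm

On each constant-a segment, Δv = aΔt and Δx = v₀Δt + ½aΔt²; chain segment to segment.
0–4 s: v starts -7 cm/s; Δx = -7·4 + ½·10·4² = 52 cm; v ends 33 cm/s.
4–9 s: v starts 33 cm/s; Δx = 33·5 + ½·-4·5² = 115 cm; v ends 13 cm/s.
9–14 s: v starts 13 cm/s; Δx = 13·5 + ½·2·5² = 90 cm; v ends 23 cm/s.
14–19 s: v starts 23 cm/s; Δx = 23·5 + ½·12·5² = 265 cm; v ends 83 cm/s.
x(19) = -9 + Σ Δx = 513 cm.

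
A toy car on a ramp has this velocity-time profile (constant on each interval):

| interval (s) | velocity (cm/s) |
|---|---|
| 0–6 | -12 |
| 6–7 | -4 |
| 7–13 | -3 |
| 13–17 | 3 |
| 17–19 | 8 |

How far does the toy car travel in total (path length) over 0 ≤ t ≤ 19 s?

122 cm

Total distance travelled is ∫|v| dt — sum the magnitudes of each area piece.
0–6 s: |-12| × 6 = 72 cm
6–7 s: |-4| × 1 = 4 cm
7–13 s: |-3| × 6 = 18 cm
13–17 s: |3| × 4 = 12 cm
17–19 s: |8| × 2 = 16 cm
Total distance = 122 cm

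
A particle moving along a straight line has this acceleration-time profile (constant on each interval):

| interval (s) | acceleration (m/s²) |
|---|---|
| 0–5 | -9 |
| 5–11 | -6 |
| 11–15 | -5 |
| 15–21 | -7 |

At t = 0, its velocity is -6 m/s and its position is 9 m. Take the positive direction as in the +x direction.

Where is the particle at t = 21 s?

-1703.5 m

On each constant-a segment, Δv = aΔt and Δx = v₀Δt + ½aΔt²; chain segment to segment.
0–5 s: v starts -6 m/s; Δx = -6·5 + ½·-9·5² = -142.5 m; v ends -51 m/s.
5–11 s: v starts -51 m/s; Δx = -51·6 + ½·-6·6² = -414 m; v ends -87 m/s.
11–15 s: v starts -87 m/s; Δx = -87·4 + ½·-5·4² = -388 m; v ends -107 m/s.
15–21 s: v starts -107 m/s; Δx = -107·6 + ½·-7·6² = -768 m; v ends -149 m/s.
x(21) = 9 + Σ Δx = -1703.5 m.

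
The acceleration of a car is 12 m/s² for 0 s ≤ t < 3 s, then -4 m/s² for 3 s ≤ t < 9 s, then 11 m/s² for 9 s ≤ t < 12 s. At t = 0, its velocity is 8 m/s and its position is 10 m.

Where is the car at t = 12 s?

On each constant-a segment, Δv = aΔt and Δx = v₀Δt + ½aΔt²; chain segment to segment.
0–3 s: v starts 8 m/s; Δx = 8·3 + ½·12·3² = 78 m; v ends 44 m/s.
3–9 s: v starts 44 m/s; Δx = 44·6 + ½·-4·6² = 192 m; v ends 20 m/s.
9–12 s: v starts 20 m/s; Δx = 20·3 + ½·11·3² = 109.5 m; v ends 53 m/s.
x(12) = 10 + Σ Δx = 389.5 m.

389.5 m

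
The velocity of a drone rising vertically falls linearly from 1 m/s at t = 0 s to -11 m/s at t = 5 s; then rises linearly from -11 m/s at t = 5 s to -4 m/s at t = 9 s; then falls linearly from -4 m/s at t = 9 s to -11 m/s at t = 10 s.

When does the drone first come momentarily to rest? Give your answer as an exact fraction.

v changes sign on 0–5 s (from 1 to -11); the graph is linear there, so v = 0 at t = 0 + (-1)·(5 − 0)/(-11 − 1) = 5/12 s.

t = 5/12 s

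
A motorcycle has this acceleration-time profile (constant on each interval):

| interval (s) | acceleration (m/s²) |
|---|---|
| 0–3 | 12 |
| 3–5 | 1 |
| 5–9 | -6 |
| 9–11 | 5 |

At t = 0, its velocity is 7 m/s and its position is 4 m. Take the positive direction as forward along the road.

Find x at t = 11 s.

On each constant-a segment, Δv = aΔt and Δx = v₀Δt + ½aΔt²; chain segment to segment.
0–3 s: v starts 7 m/s; Δx = 7·3 + ½·12·3² = 75 m; v ends 43 m/s.
3–5 s: v starts 43 m/s; Δx = 43·2 + ½·1·2² = 88 m; v ends 45 m/s.
5–9 s: v starts 45 m/s; Δx = 45·4 + ½·-6·4² = 132 m; v ends 21 m/s.
9–11 s: v starts 21 m/s; Δx = 21·2 + ½·5·2² = 52 m; v ends 31 m/s.
x(11) = 4 + Σ Δx = 351 m.

351 m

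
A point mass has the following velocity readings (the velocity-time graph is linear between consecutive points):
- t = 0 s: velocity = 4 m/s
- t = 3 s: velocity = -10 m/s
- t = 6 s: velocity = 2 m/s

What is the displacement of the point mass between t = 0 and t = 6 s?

-21 m

Net displacement equals the area under the velocity-time graph (areas below the axis count negative).
0–3 s: ½(4 + -10)(3) = -9 m
3–6 s: ½(-10 + 2)(3) = -12 m
Net displacement = -21 m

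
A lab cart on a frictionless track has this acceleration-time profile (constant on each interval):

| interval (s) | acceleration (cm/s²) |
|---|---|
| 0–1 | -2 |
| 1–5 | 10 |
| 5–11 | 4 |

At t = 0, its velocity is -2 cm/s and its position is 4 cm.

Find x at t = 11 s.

On each constant-a segment, Δv = aΔt and Δx = v₀Δt + ½aΔt²; chain segment to segment.
0–1 s: v starts -2 cm/s; Δx = -2·1 + ½·-2·1² = -3 cm; v ends -4 cm/s.
1–5 s: v starts -4 cm/s; Δx = -4·4 + ½·10·4² = 64 cm; v ends 36 cm/s.
5–11 s: v starts 36 cm/s; Δx = 36·6 + ½·4·6² = 288 cm; v ends 60 cm/s.
x(11) = 4 + Σ Δx = 353 cm.

353 cm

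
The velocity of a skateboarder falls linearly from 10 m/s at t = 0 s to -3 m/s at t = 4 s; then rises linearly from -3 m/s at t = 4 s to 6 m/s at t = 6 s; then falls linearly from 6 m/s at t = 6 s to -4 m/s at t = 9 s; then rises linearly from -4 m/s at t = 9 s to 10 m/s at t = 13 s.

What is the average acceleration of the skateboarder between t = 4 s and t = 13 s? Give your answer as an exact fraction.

13/9 m/s²

Average acceleration = Δv/Δt = (10 − -3)/(13 − 4) = 13/9 m/s².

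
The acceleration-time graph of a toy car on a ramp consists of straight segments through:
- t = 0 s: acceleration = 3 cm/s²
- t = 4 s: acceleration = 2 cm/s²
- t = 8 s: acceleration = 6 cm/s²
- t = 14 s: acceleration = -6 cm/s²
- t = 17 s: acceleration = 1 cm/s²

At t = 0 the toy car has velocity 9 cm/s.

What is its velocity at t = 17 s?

Δv equals the area under the a-t graph; then v = v₀ + Δv.
0–4 s: ½(3 + 2)(4) = 10 cm/s
4–8 s: ½(2 + 6)(4) = 16 cm/s
8–14 s: ½(6 + -6)(6) = 0 cm/s
14–17 s: ½(-6 + 1)(3) = -7.5 cm/s
Δv = 18.5 cm/s, so v(17) = 9 + (18.5) = 27.5 cm/s.

27.5 cm/s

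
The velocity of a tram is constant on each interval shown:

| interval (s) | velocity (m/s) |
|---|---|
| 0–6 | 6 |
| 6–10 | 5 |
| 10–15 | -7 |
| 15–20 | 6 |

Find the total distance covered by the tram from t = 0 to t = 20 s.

121 m

Total distance travelled is ∫|v| dt — sum the magnitudes of each area piece.
0–6 s: |6| × 6 = 36 m
6–10 s: |5| × 4 = 20 m
10–15 s: |-7| × 5 = 35 m
15–20 s: |6| × 5 = 30 m
Total distance = 121 m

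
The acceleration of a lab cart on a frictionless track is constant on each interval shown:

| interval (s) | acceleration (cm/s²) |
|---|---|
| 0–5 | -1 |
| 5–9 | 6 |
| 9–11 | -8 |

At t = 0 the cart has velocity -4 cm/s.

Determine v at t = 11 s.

Δv equals the area under the a-t graph; then v = v₀ + Δv.
0–5 s: -1 × 5 = -5 cm/s
5–9 s: 6 × 4 = 24 cm/s
9–11 s: -8 × 2 = -16 cm/s
Δv = 3 cm/s, so v(11) = -4 + (3) = -1 cm/s.

-1 cm/s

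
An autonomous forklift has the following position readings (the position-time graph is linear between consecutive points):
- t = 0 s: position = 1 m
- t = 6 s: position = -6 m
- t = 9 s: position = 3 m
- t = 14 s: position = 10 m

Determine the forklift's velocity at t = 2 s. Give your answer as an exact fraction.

-7/6 m/s

Velocity is the slope of the x-t graph on 0–6 s: (-6 − 1)/(6 − 0) = -7/6 m/s.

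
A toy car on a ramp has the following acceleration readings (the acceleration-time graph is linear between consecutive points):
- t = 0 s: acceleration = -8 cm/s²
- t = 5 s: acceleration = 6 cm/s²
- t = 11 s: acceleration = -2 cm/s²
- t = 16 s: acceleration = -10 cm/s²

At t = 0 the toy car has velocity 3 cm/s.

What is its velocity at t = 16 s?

Δv equals the area under the a-t graph; then v = v₀ + Δv.
0–5 s: ½(-8 + 6)(5) = -5 cm/s
5–11 s: ½(6 + -2)(6) = 12 cm/s
11–16 s: ½(-2 + -10)(5) = -30 cm/s
Δv = -23 cm/s, so v(16) = 3 + (-23) = -20 cm/s.

-20 cm/s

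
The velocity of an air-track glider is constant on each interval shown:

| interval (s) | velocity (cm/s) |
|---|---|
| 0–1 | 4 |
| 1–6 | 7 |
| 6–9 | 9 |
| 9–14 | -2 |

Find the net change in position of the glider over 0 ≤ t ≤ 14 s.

Net displacement equals the area under the velocity-time graph (areas below the axis count negative).
0–1 s: 4 × 1 = 4 cm
1–6 s: 7 × 5 = 35 cm
6–9 s: 9 × 3 = 27 cm
9–14 s: -2 × 5 = -10 cm
Net displacement = 56 cm

56 cm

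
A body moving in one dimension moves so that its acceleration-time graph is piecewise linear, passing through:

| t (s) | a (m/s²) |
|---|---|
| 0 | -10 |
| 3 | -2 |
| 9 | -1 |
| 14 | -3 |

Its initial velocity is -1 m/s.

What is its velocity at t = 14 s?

Δv equals the area under the a-t graph; then v = v₀ + Δv.
0–3 s: ½(-10 + -2)(3) = -18 m/s
3–9 s: ½(-2 + -1)(6) = -9 m/s
9–14 s: ½(-1 + -3)(5) = -10 m/s
Δv = -37 m/s, so v(14) = -1 + (-37) = -38 m/s.

-38 m/s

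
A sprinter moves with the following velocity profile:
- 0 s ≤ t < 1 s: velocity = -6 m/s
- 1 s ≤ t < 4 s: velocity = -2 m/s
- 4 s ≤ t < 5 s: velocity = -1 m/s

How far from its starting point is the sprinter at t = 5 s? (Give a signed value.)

-13 m

Net displacement equals the area under the velocity-time graph (areas below the axis count negative).
0–1 s: -6 × 1 = -6 m
1–4 s: -2 × 3 = -6 m
4–5 s: -1 × 1 = -1 m
Net displacement = -13 m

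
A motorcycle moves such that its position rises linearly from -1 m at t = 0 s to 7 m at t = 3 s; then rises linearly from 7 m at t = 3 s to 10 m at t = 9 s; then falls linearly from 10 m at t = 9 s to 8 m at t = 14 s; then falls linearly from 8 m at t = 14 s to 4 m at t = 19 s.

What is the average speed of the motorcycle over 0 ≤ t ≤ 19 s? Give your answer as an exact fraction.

Average speed = (total path length)/(elapsed time); on a piecewise-linear x-t graph the path length is Σ|Δx|.
0–3 s: |Δx| = |7 − -1| = 8 m
3–9 s: |Δx| = |10 − 7| = 3 m
9–14 s: |Δx| = |8 − 10| = 2 m
14–19 s: |Δx| = |4 − 8| = 4 m
Total path = 17 m; average speed = 17/19 = 17/19 m/s.

17/19 m/s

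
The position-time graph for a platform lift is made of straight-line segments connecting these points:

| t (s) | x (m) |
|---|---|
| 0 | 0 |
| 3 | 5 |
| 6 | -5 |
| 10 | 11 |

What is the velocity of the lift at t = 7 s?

4 m/s

Velocity is the slope of the x-t graph on 6–10 s: (11 − -5)/(10 − 6) = 4 m/s.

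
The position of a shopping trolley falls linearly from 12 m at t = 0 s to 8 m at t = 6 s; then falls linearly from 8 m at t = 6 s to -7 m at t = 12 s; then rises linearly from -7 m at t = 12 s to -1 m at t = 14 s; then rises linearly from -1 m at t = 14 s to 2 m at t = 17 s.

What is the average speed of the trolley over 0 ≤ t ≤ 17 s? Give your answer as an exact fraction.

Average speed = (total path length)/(elapsed time); on a piecewise-linear x-t graph the path length is Σ|Δx|.
0–6 s: |Δx| = |8 − 12| = 4 m
6–12 s: |Δx| = |-7 − 8| = 15 m
12–14 s: |Δx| = |-1 − -7| = 6 m
14–17 s: |Δx| = |2 − -1| = 3 m
Total path = 28 m; average speed = 28/17 = 28/17 m/s.

28/17 m/s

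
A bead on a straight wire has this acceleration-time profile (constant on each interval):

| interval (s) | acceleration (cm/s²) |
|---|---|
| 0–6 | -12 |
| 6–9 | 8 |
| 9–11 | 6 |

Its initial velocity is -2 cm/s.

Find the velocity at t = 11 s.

Δv equals the area under the a-t graph; then v = v₀ + Δv.
0–6 s: -12 × 6 = -72 cm/s
6–9 s: 8 × 3 = 24 cm/s
9–11 s: 6 × 2 = 12 cm/s
Δv = -36 cm/s, so v(11) = -2 + (-36) = -38 cm/s.

-38 cm/s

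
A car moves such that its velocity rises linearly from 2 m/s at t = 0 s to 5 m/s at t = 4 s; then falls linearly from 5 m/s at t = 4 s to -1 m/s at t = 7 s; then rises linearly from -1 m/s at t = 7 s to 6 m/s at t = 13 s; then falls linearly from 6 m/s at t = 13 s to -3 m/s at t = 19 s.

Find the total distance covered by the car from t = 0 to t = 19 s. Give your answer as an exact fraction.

Distance (not displacement) is the total path length: add the absolute areas under v-t.
0–4 s: |½(2 + 5)(4)| = 14 m
4–7 s: v = 0 at t = 6.5 s; triangle areas 6.25 + 0.25 = 6.5 m
7–13 s: v = 0 at t = 55/7 s; triangle areas 3/7 + 108/7 = 111/7 m
13–19 s: v = 0 at t = 17 s; triangle areas 12 + 3 = 15 m
Total distance = 719/14 m

719/14 m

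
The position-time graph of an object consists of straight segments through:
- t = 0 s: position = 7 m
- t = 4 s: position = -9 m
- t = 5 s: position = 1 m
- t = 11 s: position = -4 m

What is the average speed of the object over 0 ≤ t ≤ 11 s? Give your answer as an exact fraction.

Average speed = (total path length)/(elapsed time); on a piecewise-linear x-t graph the path length is Σ|Δx|.
0–4 s: |Δx| = |-9 − 7| = 16 m
4–5 s: |Δx| = |1 − -9| = 10 m
5–11 s: |Δx| = |-4 − 1| = 5 m
Total path = 31 m; average speed = 31/11 = 31/11 m/s.

31/11 m/s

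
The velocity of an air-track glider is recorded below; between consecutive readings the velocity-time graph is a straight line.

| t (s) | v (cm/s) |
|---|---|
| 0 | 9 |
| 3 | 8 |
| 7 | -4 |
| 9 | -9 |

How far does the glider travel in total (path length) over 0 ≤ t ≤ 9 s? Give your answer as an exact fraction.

311/6 cm

Distance (not displacement) is the total path length: add the absolute areas under v-t.
0–3 s: |½(9 + 8)(3)| = 25.5 cm
3–7 s: v = 0 at t = 17/3 s; triangle areas 32/3 + 8/3 = 40/3 cm
7–9 s: |½(-4 + -9)(2)| = 13 cm
Total distance = 311/6 cm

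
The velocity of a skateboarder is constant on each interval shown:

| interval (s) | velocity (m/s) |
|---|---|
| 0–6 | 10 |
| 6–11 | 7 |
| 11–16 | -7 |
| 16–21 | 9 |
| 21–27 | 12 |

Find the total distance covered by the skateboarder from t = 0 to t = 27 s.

247 m

Distance (not displacement) is the total path length: add the absolute areas under v-t.
0–6 s: |10| × 6 = 60 m
6–11 s: |7| × 5 = 35 m
11–16 s: |-7| × 5 = 35 m
16–21 s: |9| × 5 = 45 m
21–27 s: |12| × 6 = 72 m
Total distance = 247 m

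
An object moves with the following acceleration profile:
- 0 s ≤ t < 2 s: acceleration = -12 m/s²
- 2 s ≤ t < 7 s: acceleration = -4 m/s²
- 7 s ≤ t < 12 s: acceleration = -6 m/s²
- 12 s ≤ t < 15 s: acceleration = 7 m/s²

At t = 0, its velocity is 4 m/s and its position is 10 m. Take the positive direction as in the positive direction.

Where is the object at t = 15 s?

-609.5 m

On each constant-a segment, Δv = aΔt and Δx = v₀Δt + ½aΔt²; chain segment to segment.
0–2 s: v starts 4 m/s; Δx = 4·2 + ½·-12·2² = -16 m; v ends -20 m/s.
2–7 s: v starts -20 m/s; Δx = -20·5 + ½·-4·5² = -150 m; v ends -40 m/s.
7–12 s: v starts -40 m/s; Δx = -40·5 + ½·-6·5² = -275 m; v ends -70 m/s.
12–15 s: v starts -70 m/s; Δx = -70·3 + ½·7·3² = -178.5 m; v ends -49 m/s.
x(15) = 10 + Σ Δx = -609.5 m.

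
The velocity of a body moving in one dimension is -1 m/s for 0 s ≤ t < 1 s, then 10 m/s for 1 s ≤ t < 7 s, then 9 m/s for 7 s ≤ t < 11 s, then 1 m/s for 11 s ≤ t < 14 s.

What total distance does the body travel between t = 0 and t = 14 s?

100 m

Total distance travelled is ∫|v| dt — sum the magnitudes of each area piece.
0–1 s: |-1| × 1 = 1 m
1–7 s: |10| × 6 = 60 m
7–11 s: |9| × 4 = 36 m
11–14 s: |1| × 3 = 3 m
Total distance = 100 m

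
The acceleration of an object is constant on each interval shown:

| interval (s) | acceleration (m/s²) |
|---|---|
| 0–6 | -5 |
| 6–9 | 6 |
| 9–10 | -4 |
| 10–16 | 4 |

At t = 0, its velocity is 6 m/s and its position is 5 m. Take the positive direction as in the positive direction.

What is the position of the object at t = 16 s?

On each constant-a segment, Δv = aΔt and Δx = v₀Δt + ½aΔt²; chain segment to segment.
0–6 s: v starts 6 m/s; Δx = 6·6 + ½·-5·6² = -54 m; v ends -24 m/s.
6–9 s: v starts -24 m/s; Δx = -24·3 + ½·6·3² = -45 m; v ends -6 m/s.
9–10 s: v starts -6 m/s; Δx = -6·1 + ½·-4·1² = -8 m; v ends -10 m/s.
10–16 s: v starts -10 m/s; Δx = -10·6 + ½·4·6² = 12 m; v ends 14 m/s.
x(16) = 5 + Σ Δx = -90 m.

-90 m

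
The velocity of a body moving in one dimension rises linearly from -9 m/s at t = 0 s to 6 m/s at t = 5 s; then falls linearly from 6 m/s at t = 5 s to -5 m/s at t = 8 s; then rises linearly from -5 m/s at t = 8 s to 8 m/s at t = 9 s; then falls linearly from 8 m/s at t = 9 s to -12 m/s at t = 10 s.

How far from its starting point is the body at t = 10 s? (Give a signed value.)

-6.5 m

Net displacement equals the area under the velocity-time graph (areas below the axis count negative).
0–5 s: ½(-9 + 6)(5) = -7.5 m
5–8 s: ½(6 + -5)(3) = 1.5 m
8–9 s: ½(-5 + 8)(1) = 1.5 m
9–10 s: ½(8 + -12)(1) = -2 m
Net displacement = -6.5 m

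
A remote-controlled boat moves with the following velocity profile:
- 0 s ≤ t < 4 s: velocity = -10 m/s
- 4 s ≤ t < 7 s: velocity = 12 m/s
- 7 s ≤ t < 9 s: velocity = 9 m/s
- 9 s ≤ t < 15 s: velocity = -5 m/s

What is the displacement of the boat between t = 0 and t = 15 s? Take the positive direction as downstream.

Net displacement equals the area under the velocity-time graph (areas below the axis count negative).
0–4 s: -10 × 4 = -40 m
4–7 s: 12 × 3 = 36 m
7–9 s: 9 × 2 = 18 m
9–15 s: -5 × 6 = -30 m
Net displacement = -16 m

-16 m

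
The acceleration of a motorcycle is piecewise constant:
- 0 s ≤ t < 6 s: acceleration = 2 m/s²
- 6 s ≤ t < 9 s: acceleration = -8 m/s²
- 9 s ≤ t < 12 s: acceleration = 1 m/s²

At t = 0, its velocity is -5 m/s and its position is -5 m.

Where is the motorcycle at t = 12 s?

On each constant-a segment, Δv = aΔt and Δx = v₀Δt + ½aΔt²; chain segment to segment.
0–6 s: v starts -5 m/s; Δx = -5·6 + ½·2·6² = 6 m; v ends 7 m/s.
6–9 s: v starts 7 m/s; Δx = 7·3 + ½·-8·3² = -15 m; v ends -17 m/s.
9–12 s: v starts -17 m/s; Δx = -17·3 + ½·1·3² = -46.5 m; v ends -14 m/s.
x(12) = -5 + Σ Δx = -60.5 m.

-60.5 m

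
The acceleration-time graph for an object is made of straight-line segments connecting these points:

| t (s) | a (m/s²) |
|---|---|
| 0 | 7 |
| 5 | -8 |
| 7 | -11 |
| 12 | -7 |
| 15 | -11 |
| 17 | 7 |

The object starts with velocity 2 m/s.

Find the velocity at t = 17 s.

-95.5 m/s

Δv equals the area under the a-t graph; then v = v₀ + Δv.
0–5 s: ½(7 + -8)(5) = -2.5 m/s
5–7 s: ½(-8 + -11)(2) = -19 m/s
7–12 s: ½(-11 + -7)(5) = -45 m/s
12–15 s: ½(-7 + -11)(3) = -27 m/s
15–17 s: ½(-11 + 7)(2) = -4 m/s
Δv = -97.5 m/s, so v(17) = 2 + (-97.5) = -95.5 m/s.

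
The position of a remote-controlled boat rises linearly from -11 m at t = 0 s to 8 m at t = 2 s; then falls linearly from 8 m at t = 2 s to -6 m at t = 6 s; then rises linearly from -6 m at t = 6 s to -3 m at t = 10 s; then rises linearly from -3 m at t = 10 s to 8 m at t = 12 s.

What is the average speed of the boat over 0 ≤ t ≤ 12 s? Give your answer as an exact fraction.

Average speed = (total path length)/(elapsed time); on a piecewise-linear x-t graph the path length is Σ|Δx|.
0–2 s: |Δx| = |8 − -11| = 19 m
2–6 s: |Δx| = |-6 − 8| = 14 m
6–10 s: |Δx| = |-3 − -6| = 3 m
10–12 s: |Δx| = |8 − -3| = 11 m
Total path = 47 m; average speed = 47/12 = 47/12 m/s.

47/12 m/s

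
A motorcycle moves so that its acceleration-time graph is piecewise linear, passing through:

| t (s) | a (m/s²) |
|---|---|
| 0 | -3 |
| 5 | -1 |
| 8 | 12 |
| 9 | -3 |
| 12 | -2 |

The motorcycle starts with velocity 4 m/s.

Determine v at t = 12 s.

7.5 m/s

Δv equals the area under the a-t graph; then v = v₀ + Δv.
0–5 s: ½(-3 + -1)(5) = -10 m/s
5–8 s: ½(-1 + 12)(3) = 16.5 m/s
8–9 s: ½(12 + -3)(1) = 4.5 m/s
9–12 s: ½(-3 + -2)(3) = -7.5 m/s
Δv = 3.5 m/s, so v(12) = 4 + (3.5) = 7.5 m/s.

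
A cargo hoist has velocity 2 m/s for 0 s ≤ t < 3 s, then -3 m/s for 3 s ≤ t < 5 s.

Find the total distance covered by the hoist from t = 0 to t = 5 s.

Distance (not displacement) is the total path length: add the absolute areas under v-t.
0–3 s: |2| × 3 = 6 m
3–5 s: |-3| × 2 = 6 m
Total distance = 12 m

12 m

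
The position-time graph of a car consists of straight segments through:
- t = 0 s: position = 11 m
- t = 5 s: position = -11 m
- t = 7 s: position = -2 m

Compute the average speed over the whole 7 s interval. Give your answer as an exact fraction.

Average speed = (total path length)/(elapsed time); on a piecewise-linear x-t graph the path length is Σ|Δx|.
0–5 s: |Δx| = |-11 − 11| = 22 m
5–7 s: |Δx| = |-2 − -11| = 9 m
Total path = 31 m; average speed = 31/7 = 31/7 m/s.

31/7 m/s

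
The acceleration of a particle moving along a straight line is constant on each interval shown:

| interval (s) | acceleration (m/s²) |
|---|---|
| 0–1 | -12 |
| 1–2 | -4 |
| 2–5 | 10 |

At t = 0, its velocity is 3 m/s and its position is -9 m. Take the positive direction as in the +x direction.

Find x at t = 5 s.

-17 m

On each constant-a segment, Δv = aΔt and Δx = v₀Δt + ½aΔt²; chain segment to segment.
0–1 s: v starts 3 m/s; Δx = 3·1 + ½·-12·1² = -3 m; v ends -9 m/s.
1–2 s: v starts -9 m/s; Δx = -9·1 + ½·-4·1² = -11 m; v ends -13 m/s.
2–5 s: v starts -13 m/s; Δx = -13·3 + ½·10·3² = 6 m; v ends 17 m/s.
x(5) = -9 + Σ Δx = -17 m.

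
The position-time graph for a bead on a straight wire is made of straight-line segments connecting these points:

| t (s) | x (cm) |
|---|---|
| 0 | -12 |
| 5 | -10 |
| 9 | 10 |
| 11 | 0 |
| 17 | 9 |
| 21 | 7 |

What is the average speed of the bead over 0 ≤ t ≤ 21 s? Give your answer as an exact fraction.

43/21 cm/s

Average speed = (total path length)/(elapsed time); on a piecewise-linear x-t graph the path length is Σ|Δx|.
0–5 s: |Δx| = |-10 − -12| = 2 cm
5–9 s: |Δx| = |10 − -10| = 20 cm
9–11 s: |Δx| = |0 − 10| = 10 cm
11–17 s: |Δx| = |9 − 0| = 9 cm
17–21 s: |Δx| = |7 − 9| = 2 cm
Total path = 43 cm; average speed = 43/21 = 43/21 cm/s.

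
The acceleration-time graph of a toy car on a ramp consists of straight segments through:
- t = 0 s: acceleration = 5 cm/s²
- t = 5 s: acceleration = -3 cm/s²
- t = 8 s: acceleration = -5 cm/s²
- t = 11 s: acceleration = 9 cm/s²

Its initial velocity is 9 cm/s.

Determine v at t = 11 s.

Δv equals the area under the a-t graph; then v = v₀ + Δv.
0–5 s: ½(5 + -3)(5) = 5 cm/s
5–8 s: ½(-3 + -5)(3) = -12 cm/s
8–11 s: ½(-5 + 9)(3) = 6 cm/s
Δv = -1 cm/s, so v(11) = 9 + (-1) = 8 cm/s.

8 cm/s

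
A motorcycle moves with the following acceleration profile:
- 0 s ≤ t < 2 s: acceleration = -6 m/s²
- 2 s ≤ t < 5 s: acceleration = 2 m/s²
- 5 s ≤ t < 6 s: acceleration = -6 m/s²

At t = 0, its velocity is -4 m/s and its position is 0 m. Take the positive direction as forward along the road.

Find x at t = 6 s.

On each constant-a segment, Δv = aΔt and Δx = v₀Δt + ½aΔt²; chain segment to segment.
0–2 s: v starts -4 m/s; Δx = -4·2 + ½·-6·2² = -20 m; v ends -16 m/s.
2–5 s: v starts -16 m/s; Δx = -16·3 + ½·2·3² = -39 m; v ends -10 m/s.
5–6 s: v starts -10 m/s; Δx = -10·1 + ½·-6·1² = -13 m; v ends -16 m/s.
x(6) = 0 + Σ Δx = -72 m.

-72 m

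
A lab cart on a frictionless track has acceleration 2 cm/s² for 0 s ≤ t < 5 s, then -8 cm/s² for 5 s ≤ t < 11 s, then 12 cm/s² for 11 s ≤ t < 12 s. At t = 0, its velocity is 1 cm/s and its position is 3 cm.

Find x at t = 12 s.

-76 cm

On each constant-a segment, Δv = aΔt and Δx = v₀Δt + ½aΔt²; chain segment to segment.
0–5 s: v starts 1 cm/s; Δx = 1·5 + ½·2·5² = 30 cm; v ends 11 cm/s.
5–11 s: v starts 11 cm/s; Δx = 11·6 + ½·-8·6² = -78 cm; v ends -37 cm/s.
11–12 s: v starts -37 cm/s; Δx = -37·1 + ½·12·1² = -31 cm; v ends -25 cm/s.
x(12) = 3 + Σ Δx = -76 cm.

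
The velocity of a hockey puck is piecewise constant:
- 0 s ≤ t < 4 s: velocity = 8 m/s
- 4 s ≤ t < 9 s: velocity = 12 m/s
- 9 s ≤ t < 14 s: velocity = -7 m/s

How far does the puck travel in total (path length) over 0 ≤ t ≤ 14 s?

Total distance travelled is ∫|v| dt — sum the magnitudes of each area piece.
0–4 s: |8| × 4 = 32 m
4–9 s: |12| × 5 = 60 m
9–14 s: |-7| × 5 = 35 m
Total distance = 127 m

127 m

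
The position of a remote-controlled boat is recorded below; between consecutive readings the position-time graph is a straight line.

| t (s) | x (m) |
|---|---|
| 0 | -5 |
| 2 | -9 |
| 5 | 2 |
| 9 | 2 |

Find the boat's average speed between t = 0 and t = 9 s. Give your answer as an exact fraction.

Average speed = (total path length)/(elapsed time); on a piecewise-linear x-t graph the path length is Σ|Δx|.
0–2 s: |Δx| = |-9 − -5| = 4 m
2–5 s: |Δx| = |2 − -9| = 11 m
5–9 s: |Δx| = |2 − 2| = 0 m
Total path = 15 m; average speed = 15/9 = 5/3 m/s.

5/3 m/s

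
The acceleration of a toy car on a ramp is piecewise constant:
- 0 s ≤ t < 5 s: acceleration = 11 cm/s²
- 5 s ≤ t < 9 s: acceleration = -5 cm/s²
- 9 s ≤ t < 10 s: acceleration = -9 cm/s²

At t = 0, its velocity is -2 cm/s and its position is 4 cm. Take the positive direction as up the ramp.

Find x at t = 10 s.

332 cm

On each constant-a segment, Δv = aΔt and Δx = v₀Δt + ½aΔt²; chain segment to segment.
0–5 s: v starts -2 cm/s; Δx = -2·5 + ½·11·5² = 127.5 cm; v ends 53 cm/s.
5–9 s: v starts 53 cm/s; Δx = 53·4 + ½·-5·4² = 172 cm; v ends 33 cm/s.
9–10 s: v starts 33 cm/s; Δx = 33·1 + ½·-9·1² = 28.5 cm; v ends 24 cm/s.
x(10) = 4 + Σ Δx = 332 cm.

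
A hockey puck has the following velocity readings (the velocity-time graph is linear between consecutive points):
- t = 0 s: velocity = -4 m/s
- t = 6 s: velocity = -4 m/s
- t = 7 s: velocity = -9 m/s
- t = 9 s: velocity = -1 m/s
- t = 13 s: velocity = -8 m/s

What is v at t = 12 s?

On 9–13 s the graph is linear from -1 to -8 m/s: v(12) = -1 + (-8 − -1)·(12 − 9)/(13 − 9) = -6.25 m/s.

-6.25 m/s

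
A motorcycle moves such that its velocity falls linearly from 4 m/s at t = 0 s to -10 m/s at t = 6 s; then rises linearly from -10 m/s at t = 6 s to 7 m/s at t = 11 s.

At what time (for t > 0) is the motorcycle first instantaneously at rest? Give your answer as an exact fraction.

v changes sign on 0–6 s (from 4 to -10); the graph is linear there, so v = 0 at t = 0 + (-4)·(6 − 0)/(-10 − 4) = 12/7 s.

t = 12/7 s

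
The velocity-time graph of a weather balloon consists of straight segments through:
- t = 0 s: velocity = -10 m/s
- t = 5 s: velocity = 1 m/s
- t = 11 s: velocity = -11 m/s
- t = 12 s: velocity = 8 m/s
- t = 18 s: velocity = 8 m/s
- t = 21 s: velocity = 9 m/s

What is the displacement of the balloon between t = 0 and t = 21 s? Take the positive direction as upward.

19.5 m

Displacement is the signed area under the v-t curve.
0–5 s: ½(-10 + 1)(5) = -22.5 m
5–11 s: ½(1 + -11)(6) = -30 m
11–12 s: ½(-11 + 8)(1) = -1.5 m
12–18 s: 8 × 6 = 48 m
18–21 s: ½(8 + 9)(3) = 25.5 m
Net displacement = 19.5 m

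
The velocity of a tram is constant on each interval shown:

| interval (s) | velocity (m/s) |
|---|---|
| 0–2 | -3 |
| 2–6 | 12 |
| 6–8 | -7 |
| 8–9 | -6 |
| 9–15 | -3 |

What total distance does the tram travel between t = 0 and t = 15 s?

Distance (not displacement) is the total path length: add the absolute areas under v-t.
0–2 s: |-3| × 2 = 6 m
2–6 s: |12| × 4 = 48 m
6–8 s: |-7| × 2 = 14 m
8–9 s: |-6| × 1 = 6 m
9–15 s: |-3| × 6 = 18 m
Total distance = 92 m

92 m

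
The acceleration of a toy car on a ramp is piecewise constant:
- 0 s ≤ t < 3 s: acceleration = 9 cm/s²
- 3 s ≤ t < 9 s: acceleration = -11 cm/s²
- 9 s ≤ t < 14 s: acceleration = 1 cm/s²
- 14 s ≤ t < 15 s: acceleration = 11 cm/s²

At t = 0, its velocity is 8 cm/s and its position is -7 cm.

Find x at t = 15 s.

On each constant-a segment, Δv = aΔt and Δx = v₀Δt + ½aΔt²; chain segment to segment.
0–3 s: v starts 8 cm/s; Δx = 8·3 + ½·9·3² = 64.5 cm; v ends 35 cm/s.
3–9 s: v starts 35 cm/s; Δx = 35·6 + ½·-11·6² = 12 cm; v ends -31 cm/s.
9–14 s: v starts -31 cm/s; Δx = -31·5 + ½·1·5² = -142.5 cm; v ends -26 cm/s.
14–15 s: v starts -26 cm/s; Δx = -26·1 + ½·11·1² = -20.5 cm; v ends -15 cm/s.
x(15) = -7 + Σ Δx = -93.5 cm.

-93.5 cm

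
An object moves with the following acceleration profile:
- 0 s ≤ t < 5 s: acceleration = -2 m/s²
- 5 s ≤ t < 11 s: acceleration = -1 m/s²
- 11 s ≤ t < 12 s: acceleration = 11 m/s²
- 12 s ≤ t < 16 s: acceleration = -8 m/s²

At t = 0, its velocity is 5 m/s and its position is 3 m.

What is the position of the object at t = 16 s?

On each constant-a segment, Δv = aΔt and Δx = v₀Δt + ½aΔt²; chain segment to segment.
0–5 s: v starts 5 m/s; Δx = 5·5 + ½·-2·5² = 0 m; v ends -5 m/s.
5–11 s: v starts -5 m/s; Δx = -5·6 + ½·-1·6² = -48 m; v ends -11 m/s.
11–12 s: v starts -11 m/s; Δx = -11·1 + ½·11·1² = -5.5 m; v ends 0 m/s.
12–16 s: v starts 0 m/s; Δx = 0·4 + ½·-8·4² = -64 m; v ends -32 m/s.
x(16) = 3 + Σ Δx = -114.5 m.

-114.5 m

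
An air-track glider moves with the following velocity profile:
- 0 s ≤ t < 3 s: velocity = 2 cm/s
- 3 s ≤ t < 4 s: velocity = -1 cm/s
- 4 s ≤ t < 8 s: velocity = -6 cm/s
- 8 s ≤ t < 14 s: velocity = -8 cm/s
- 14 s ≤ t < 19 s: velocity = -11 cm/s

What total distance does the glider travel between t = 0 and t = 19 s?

134 cm

Total distance travelled is ∫|v| dt — sum the magnitudes of each area piece.
0–3 s: |2| × 3 = 6 cm
3–4 s: |-1| × 1 = 1 cm
4–8 s: |-6| × 4 = 24 cm
8–14 s: |-8| × 6 = 48 cm
14–19 s: |-11| × 5 = 55 cm
Total distance = 134 cm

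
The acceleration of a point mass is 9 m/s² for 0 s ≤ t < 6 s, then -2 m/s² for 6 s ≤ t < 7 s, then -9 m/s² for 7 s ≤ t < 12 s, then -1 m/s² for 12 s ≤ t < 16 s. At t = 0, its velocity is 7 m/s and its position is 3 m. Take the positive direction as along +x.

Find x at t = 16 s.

497.5 m

On each constant-a segment, Δv = aΔt and Δx = v₀Δt + ½aΔt²; chain segment to segment.
0–6 s: v starts 7 m/s; Δx = 7·6 + ½·9·6² = 204 m; v ends 61 m/s.
6–7 s: v starts 61 m/s; Δx = 61·1 + ½·-2·1² = 60 m; v ends 59 m/s.
7–12 s: v starts 59 m/s; Δx = 59·5 + ½·-9·5² = 182.5 m; v ends 14 m/s.
12–16 s: v starts 14 m/s; Δx = 14·4 + ½·-1·4² = 48 m; v ends 10 m/s.
x(16) = 3 + Σ Δx = 497.5 m.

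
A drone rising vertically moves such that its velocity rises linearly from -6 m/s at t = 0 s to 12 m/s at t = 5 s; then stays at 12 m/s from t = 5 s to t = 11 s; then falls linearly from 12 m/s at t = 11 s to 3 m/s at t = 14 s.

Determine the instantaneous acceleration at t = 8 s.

Acceleration is the slope of the v-t graph on 5–11 s: (12 − 12)/(11 − 5) = 0 m/s².

0 m/s²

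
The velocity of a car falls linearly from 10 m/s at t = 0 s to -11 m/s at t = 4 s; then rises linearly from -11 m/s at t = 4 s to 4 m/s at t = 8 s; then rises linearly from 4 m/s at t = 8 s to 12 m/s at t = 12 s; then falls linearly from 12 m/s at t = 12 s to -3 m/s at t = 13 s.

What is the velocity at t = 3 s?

On 0–4 s the graph is linear from 10 to -11 m/s: v(3) = 10 + (-11 − 10)·(3 − 0)/(4 − 0) = -5.75 m/s.

-5.75 m/s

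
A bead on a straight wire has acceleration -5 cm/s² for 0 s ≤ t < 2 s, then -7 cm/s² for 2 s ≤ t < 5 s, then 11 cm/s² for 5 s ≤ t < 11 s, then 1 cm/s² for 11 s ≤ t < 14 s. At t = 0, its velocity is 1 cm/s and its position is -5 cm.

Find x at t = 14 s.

59 cm

On each constant-a segment, Δv = aΔt and Δx = v₀Δt + ½aΔt²; chain segment to segment.
0–2 s: v starts 1 cm/s; Δx = 1·2 + ½·-5·2² = -8 cm; v ends -9 cm/s.
2–5 s: v starts -9 cm/s; Δx = -9·3 + ½·-7·3² = -58.5 cm; v ends -30 cm/s.
5–11 s: v starts -30 cm/s; Δx = -30·6 + ½·11·6² = 18 cm; v ends 36 cm/s.
11–14 s: v starts 36 cm/s; Δx = 36·3 + ½·1·3² = 112.5 cm; v ends 39 cm/s.
x(14) = -5 + Σ Δx = 59 cm.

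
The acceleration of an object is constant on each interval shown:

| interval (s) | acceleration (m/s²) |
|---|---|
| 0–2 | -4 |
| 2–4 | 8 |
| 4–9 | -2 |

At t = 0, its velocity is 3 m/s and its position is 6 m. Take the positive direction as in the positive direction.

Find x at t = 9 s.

On each constant-a segment, Δv = aΔt and Δx = v₀Δt + ½aΔt²; chain segment to segment.
0–2 s: v starts 3 m/s; Δx = 3·2 + ½·-4·2² = -2 m; v ends -5 m/s.
2–4 s: v starts -5 m/s; Δx = -5·2 + ½·8·2² = 6 m; v ends 11 m/s.
4–9 s: v starts 11 m/s; Δx = 11·5 + ½·-2·5² = 30 m; v ends 1 m/s.
x(9) = 6 + Σ Δx = 40 m.

40 m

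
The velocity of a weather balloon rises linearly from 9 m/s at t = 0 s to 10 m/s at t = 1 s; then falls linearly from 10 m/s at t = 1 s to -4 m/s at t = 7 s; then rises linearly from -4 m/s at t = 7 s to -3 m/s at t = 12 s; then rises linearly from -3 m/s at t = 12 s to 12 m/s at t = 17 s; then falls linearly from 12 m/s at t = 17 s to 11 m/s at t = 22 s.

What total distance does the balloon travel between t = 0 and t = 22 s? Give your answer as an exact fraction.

944/7 m

Total distance travelled is ∫|v| dt — sum the magnitudes of each area piece.
0–1 s: |½(9 + 10)(1)| = 9.5 m
1–7 s: v = 0 at t = 37/7 s; triangle areas 150/7 + 24/7 = 174/7 m
7–12 s: |½(-4 + -3)(5)| = 17.5 m
12–17 s: v = 0 at t = 13 s; triangle areas 1.5 + 24 = 25.5 m
17–22 s: |½(12 + 11)(5)| = 57.5 m
Total distance = 944/7 m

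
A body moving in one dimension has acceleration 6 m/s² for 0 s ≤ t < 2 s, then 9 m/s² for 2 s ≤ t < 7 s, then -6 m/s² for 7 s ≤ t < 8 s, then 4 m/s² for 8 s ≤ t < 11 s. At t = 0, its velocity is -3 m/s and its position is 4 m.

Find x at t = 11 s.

380.5 m

On each constant-a segment, Δv = aΔt and Δx = v₀Δt + ½aΔt²; chain segment to segment.
0–2 s: v starts -3 m/s; Δx = -3·2 + ½·6·2² = 6 m; v ends 9 m/s.
2–7 s: v starts 9 m/s; Δx = 9·5 + ½·9·5² = 157.5 m; v ends 54 m/s.
7–8 s: v starts 54 m/s; Δx = 54·1 + ½·-6·1² = 51 m; v ends 48 m/s.
8–11 s: v starts 48 m/s; Δx = 48·3 + ½·4·3² = 162 m; v ends 60 m/s.
x(11) = 4 + Σ Δx = 380.5 m.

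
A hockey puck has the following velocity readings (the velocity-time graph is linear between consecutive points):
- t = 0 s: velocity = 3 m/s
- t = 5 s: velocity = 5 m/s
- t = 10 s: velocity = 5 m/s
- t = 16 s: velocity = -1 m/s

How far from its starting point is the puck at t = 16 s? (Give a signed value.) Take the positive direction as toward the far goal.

57 m

Net displacement equals the area under the velocity-time graph (areas below the axis count negative).
0–5 s: ½(3 + 5)(5) = 20 m
5–10 s: 5 × 5 = 25 m
10–16 s: ½(5 + -1)(6) = 12 m
Net displacement = 57 m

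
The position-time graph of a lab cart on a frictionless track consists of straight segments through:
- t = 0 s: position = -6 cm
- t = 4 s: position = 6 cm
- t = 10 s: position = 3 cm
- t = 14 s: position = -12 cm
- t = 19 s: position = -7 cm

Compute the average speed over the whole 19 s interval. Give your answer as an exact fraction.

35/19 cm/s

Average speed = (total path length)/(elapsed time); on a piecewise-linear x-t graph the path length is Σ|Δx|.
0–4 s: |Δx| = |6 − -6| = 12 cm
4–10 s: |Δx| = |3 − 6| = 3 cm
10–14 s: |Δx| = |-12 − 3| = 15 cm
14–19 s: |Δx| = |-7 − -12| = 5 cm
Total path = 35 cm; average speed = 35/19 = 35/19 cm/s.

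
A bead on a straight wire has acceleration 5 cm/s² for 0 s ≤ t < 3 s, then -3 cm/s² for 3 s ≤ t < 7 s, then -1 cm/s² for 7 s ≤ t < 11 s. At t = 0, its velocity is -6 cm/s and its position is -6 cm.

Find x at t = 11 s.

On each constant-a segment, Δv = aΔt and Δx = v₀Δt + ½aΔt²; chain segment to segment.
0–3 s: v starts -6 cm/s; Δx = -6·3 + ½·5·3² = 4.5 cm; v ends 9 cm/s.
3–7 s: v starts 9 cm/s; Δx = 9·4 + ½·-3·4² = 12 cm; v ends -3 cm/s.
7–11 s: v starts -3 cm/s; Δx = -3·4 + ½·-1·4² = -20 cm; v ends -7 cm/s.
x(11) = -6 + Σ Δx = -9.5 cm.

-9.5 cm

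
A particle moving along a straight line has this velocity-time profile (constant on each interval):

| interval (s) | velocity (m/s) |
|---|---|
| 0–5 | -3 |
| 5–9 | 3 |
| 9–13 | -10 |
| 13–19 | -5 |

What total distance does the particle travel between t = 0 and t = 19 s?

Distance (not displacement) is the total path length: add the absolute areas under v-t.
0–5 s: |-3| × 5 = 15 m
5–9 s: |3| × 4 = 12 m
9–13 s: |-10| × 4 = 40 m
13–19 s: |-5| × 6 = 30 m
Total distance = 97 m

97 m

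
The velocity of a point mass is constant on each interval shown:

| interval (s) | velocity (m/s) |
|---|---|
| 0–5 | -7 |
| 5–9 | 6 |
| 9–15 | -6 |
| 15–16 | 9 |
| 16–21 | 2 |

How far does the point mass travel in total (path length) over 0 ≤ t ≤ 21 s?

114 m

Total distance travelled is ∫|v| dt — sum the magnitudes of each area piece.
0–5 s: |-7| × 5 = 35 m
5–9 s: |6| × 4 = 24 m
9–15 s: |-6| × 6 = 36 m
15–16 s: |9| × 1 = 9 m
16–21 s: |2| × 5 = 10 m
Total distance = 114 m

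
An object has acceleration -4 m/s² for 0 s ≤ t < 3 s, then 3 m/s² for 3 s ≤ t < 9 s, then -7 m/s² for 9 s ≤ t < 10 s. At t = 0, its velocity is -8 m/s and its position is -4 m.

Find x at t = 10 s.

-117.5 m

On each constant-a segment, Δv = aΔt and Δx = v₀Δt + ½aΔt²; chain segment to segment.
0–3 s: v starts -8 m/s; Δx = -8·3 + ½·-4·3² = -42 m; v ends -20 m/s.
3–9 s: v starts -20 m/s; Δx = -20·6 + ½·3·6² = -66 m; v ends -2 m/s.
9–10 s: v starts -2 m/s; Δx = -2·1 + ½·-7·1² = -5.5 m; v ends -9 m/s.
x(10) = -4 + Σ Δx = -117.5 m.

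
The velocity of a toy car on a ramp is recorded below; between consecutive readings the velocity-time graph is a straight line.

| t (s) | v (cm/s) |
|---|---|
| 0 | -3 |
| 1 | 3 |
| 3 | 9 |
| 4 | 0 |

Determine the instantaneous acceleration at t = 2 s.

3 cm/s²

Acceleration is the slope of the v-t graph on 1–3 s: (9 − 3)/(3 − 1) = 3 cm/s².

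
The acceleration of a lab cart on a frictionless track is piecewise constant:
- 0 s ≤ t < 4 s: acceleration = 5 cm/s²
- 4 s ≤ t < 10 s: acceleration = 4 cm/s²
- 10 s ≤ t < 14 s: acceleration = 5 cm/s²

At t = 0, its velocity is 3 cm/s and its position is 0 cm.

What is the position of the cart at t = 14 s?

490 cm

On each constant-a segment, Δv = aΔt and Δx = v₀Δt + ½aΔt²; chain segment to segment.
0–4 s: v starts 3 cm/s; Δx = 3·4 + ½·5·4² = 52 cm; v ends 23 cm/s.
4–10 s: v starts 23 cm/s; Δx = 23·6 + ½·4·6² = 210 cm; v ends 47 cm/s.
10–14 s: v starts 47 cm/s; Δx = 47·4 + ½·5·4² = 228 cm; v ends 67 cm/s.
x(14) = 0 + Σ Δx = 490 cm.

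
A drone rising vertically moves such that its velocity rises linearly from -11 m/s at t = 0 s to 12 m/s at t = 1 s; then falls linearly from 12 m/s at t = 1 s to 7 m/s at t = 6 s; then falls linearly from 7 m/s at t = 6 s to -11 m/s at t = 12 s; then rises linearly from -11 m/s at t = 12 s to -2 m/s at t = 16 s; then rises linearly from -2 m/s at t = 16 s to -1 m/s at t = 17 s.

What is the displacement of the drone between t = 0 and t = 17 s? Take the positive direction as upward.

Displacement is the signed area under the v-t curve.
0–1 s: ½(-11 + 12)(1) = 0.5 m
1–6 s: ½(12 + 7)(5) = 47.5 m
6–12 s: ½(7 + -11)(6) = -12 m
12–16 s: ½(-11 + -2)(4) = -26 m
16–17 s: ½(-2 + -1)(1) = -1.5 m
Net displacement = 8.5 m

8.5 m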